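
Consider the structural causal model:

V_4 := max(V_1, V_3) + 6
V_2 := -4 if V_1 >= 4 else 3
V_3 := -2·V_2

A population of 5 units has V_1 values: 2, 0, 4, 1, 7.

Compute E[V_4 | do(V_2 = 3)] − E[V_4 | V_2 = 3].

1.8

do(V_2=3) breaks V_2's dependence on V_1. With V_2=3 fixed, V_4 across the units is 8, 6, 10, 7, 13, mean 8.8.
Observing V_2=3 restricts to units where V_2's equation naturally yields 3: V_1 ∈ {2, 0, 1}. In that subpopulation V_4 = 8, 6, 7, mean 7.
Difference = 8.8 − 7 = 1.8.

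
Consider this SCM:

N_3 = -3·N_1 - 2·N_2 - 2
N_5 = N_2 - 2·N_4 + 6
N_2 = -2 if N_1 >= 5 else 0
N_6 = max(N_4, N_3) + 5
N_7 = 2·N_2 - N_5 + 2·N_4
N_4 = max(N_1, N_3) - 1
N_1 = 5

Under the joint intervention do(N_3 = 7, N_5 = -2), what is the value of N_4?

The joint intervention fixes N_3 = 7, N_5 = -2, removing each variable's own equation.
N_4 = max(N_1, N_3) - 1  [with N_1=5, N_3=7]  = 6

6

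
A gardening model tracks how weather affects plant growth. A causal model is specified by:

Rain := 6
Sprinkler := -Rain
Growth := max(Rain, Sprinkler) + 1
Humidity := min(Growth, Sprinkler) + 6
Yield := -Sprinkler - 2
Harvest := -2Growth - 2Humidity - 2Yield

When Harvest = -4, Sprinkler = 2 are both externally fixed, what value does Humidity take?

Under do(Harvest = -4, Sprinkler = 2), each intervened variable's structural equation is replaced by its fixed value.
Growth = max(Rain, Sprinkler) + 1  [with Rain=6, Sprinkler=2]  = 7
Humidity = min(Growth, Sprinkler) + 6  [with Growth=7, Sprinkler=2]  = 8

8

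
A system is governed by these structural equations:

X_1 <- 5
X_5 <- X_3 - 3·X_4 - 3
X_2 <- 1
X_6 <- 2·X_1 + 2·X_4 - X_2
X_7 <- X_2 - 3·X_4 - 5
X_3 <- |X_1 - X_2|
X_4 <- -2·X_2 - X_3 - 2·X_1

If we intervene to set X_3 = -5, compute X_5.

do(X_3=-5) replaces the equation X_3 <- |X_1 - X_2| with the constant X_3 = -5.
X_4 = -2·X_2 - X_3 - 2·X_1  [with X_2=1, X_3=-5, X_1=5]  = -7
X_5 = X_3 - 3·X_4 - 3  [with X_3=-5, X_4=-7]  = 13

13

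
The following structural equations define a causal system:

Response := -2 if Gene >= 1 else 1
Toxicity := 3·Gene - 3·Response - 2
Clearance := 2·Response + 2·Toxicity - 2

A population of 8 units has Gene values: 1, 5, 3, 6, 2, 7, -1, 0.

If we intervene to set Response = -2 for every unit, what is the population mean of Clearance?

19.25

Every unit gets Response=-2 under the intervention. Clearance values become 8, 32, 20, 38, 14, 44, -4, 2; E[Clearance|do(Response=-2)] = 19.25.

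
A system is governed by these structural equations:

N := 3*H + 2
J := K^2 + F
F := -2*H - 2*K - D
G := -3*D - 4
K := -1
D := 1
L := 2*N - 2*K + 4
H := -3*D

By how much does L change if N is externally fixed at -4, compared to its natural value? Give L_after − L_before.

6

do(N=-4) replaces the equation N := 3*H + 2 with the constant N = -4.
L = 2*N - 2*K + 4  [with N=-4, K=-1]  = -2
Without intervention: H = -3*D  [with D=1]  = -3; N = 3*H + 2  [with H=-3]  = -7; L = 2*N - 2*K + 4  [with N=-7, K=-1]  = -8.
Change = -2 − (-8) = 6.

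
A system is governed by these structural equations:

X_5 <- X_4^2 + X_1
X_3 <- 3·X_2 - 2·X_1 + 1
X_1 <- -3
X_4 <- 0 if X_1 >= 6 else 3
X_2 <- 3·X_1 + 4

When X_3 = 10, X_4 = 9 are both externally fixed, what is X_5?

78

Setting X_3 = 10, X_4 = 9 by intervention discards those variables' equations.
X_5 = X_4^2 + X_1  [with X_4=9, X_1=-3]  = 78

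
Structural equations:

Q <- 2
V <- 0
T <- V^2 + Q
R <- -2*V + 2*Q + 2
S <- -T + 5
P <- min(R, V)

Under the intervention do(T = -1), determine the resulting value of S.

do(T=-1) replaces the equation T <- V^2 + Q with the constant T = -1.
S = -T + 5  [with T=-1]  = 6

6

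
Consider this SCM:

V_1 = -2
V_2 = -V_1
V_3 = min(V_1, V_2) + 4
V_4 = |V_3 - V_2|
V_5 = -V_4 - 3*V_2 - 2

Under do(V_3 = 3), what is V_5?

do(V_3=3) replaces the equation V_3 = min(V_1, V_2) + 4 with the constant V_3 = 3.
V_2 = -V_1  [with V_1=-2]  = 2
V_4 = |V_3 - V_2|  [with V_3=3, V_2=2]  = 1
V_5 = -V_4 - 3*V_2 - 2  [with V_4=1, V_2=2]  = -9

-9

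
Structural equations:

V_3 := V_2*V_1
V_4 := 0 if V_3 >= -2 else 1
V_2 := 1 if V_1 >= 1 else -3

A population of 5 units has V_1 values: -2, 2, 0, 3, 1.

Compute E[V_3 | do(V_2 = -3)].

Every unit gets V_2=-3 under the intervention. V_3 values become 6, -6, 0, -9, -3; E[V_3|do(V_2=-3)] = -2.4.

-2.4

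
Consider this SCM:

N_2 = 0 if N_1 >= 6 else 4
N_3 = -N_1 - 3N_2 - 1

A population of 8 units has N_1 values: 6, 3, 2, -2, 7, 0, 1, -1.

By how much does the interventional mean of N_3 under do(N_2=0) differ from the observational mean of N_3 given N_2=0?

Every unit gets N_2=0 under the intervention. N_3 values become -7, -4, -3, 1, -8, -1, -2, 0; E[N_3|do(N_2=0)] = -3.
E[N_3|N_2=0] averages over only the 2 units with N_2=0 (N_1 = 6, 7): N_3 = -7, -8, mean -7.5.
Difference = -3 − (-7.5) = 4.5.

4.5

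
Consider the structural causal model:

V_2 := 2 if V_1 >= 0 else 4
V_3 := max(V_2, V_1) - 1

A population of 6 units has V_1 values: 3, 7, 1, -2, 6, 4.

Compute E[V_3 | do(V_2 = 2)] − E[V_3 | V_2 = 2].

-0.4

Every unit gets V_2=2 under the intervention. V_3 values become 2, 6, 1, 1, 5, 3; E[V_3|do(V_2=2)] = 3.
Observing V_2=2 restricts to units where V_2's equation naturally yields 2: V_1 ∈ {3, 7, 1, 6, 4}. In that subpopulation V_3 = 2, 6, 1, 5, 3, mean 3.4.
Difference = 3 − 3.4 = -0.4.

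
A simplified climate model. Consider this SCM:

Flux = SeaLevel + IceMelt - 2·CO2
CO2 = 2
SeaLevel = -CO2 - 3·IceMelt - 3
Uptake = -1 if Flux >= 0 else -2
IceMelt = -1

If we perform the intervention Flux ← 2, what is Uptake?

Intervening sets Flux = 2 and removes its equation (Flux = SeaLevel + IceMelt - 2·CO2).
Uptake = -1 if Flux >= 0 else -2  [with Flux=2]  = -1

-1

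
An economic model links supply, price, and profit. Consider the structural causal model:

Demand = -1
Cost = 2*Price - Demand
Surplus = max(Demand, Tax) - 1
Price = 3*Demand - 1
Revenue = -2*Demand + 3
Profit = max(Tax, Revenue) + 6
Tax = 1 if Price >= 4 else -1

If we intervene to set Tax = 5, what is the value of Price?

Under do(Tax=5), the mechanism Tax = 1 if Price >= 4 else -1 is discarded; Tax is fixed at 5.
No directed path runs from Tax to Price, so Price keeps its natural value.
Price = 3*Demand - 1  [with Demand=-1]  = -4

-4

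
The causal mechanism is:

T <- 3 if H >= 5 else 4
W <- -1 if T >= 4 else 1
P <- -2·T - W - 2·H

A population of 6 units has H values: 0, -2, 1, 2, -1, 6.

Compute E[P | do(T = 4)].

do(T=4) breaks T's dependence on H. With T=4 fixed, P across the units is -7, -3, -9, -11, -5, -19, mean -9.

-9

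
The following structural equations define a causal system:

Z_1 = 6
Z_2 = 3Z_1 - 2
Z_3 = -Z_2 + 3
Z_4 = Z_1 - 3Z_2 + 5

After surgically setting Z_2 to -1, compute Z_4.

14

Under do(Z_2=-1), the mechanism Z_2 = 3Z_1 - 2 is discarded; Z_2 is fixed at -1.
Z_4 = Z_1 - 3Z_2 + 5  [with Z_1=6, Z_2=-1]  = 14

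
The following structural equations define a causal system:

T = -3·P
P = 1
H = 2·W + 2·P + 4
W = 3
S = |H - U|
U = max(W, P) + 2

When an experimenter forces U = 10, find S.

The intervention breaks the incoming arrows to U: U = max(W, P) + 2 no longer applies, and U = 10.
H = 2·W + 2·P + 4  [with W=3, P=1]  = 12
S = |H - U|  [with H=12, U=10]  = 2

2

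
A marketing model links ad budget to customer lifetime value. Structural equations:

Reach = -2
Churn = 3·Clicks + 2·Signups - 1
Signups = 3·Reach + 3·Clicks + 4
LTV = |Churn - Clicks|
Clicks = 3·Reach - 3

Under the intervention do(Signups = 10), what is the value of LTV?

do(Signups=10) replaces the equation Signups = 3·Reach + 3·Clicks + 4 with the constant Signups = 10.
Clicks = 3·Reach - 3  [with Reach=-2]  = -9
Churn = 3·Clicks + 2·Signups - 1  [with Clicks=-9, Signups=10]  = -8
LTV = |Churn - Clicks|  [with Churn=-8, Clicks=-9]  = 1

1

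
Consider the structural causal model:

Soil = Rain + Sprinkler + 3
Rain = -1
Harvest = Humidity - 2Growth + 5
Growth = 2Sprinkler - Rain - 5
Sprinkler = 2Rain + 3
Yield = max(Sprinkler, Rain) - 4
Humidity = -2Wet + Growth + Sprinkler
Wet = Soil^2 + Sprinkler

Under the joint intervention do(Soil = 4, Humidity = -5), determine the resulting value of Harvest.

4

Setting Soil = 4, Humidity = -5 by intervention discards those variables' equations.
Sprinkler = 2Rain + 3  [with Rain=-1]  = 1
Growth = 2Sprinkler - Rain - 5  [with Sprinkler=1, Rain=-1]  = -2
Harvest = Humidity - 2Growth + 5  [with Humidity=-5, Growth=-2]  = 4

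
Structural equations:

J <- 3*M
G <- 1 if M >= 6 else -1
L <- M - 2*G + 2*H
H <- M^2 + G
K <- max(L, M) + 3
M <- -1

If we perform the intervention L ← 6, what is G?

The intervention breaks the incoming arrows to L: L <- M - 2*G + 2*H no longer applies, and L = 6.
Since G is not a descendant of the intervened variable, it is unaffected.
G = 1 if M >= 6 else -1  [with M=-1]  = -1

-1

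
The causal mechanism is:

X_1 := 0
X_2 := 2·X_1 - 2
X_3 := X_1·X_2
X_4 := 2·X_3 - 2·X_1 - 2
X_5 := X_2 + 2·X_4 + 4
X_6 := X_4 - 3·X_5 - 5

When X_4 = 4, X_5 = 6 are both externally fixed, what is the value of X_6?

The joint intervention fixes X_4 = 4, X_5 = 6, removing each variable's own equation.
X_6 = X_4 - 3·X_5 - 5  [with X_4=4, X_5=6]  = -19

-19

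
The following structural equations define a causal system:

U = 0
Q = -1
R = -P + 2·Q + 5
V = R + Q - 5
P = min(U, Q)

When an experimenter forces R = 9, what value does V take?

3

Intervening sets R = 9 and removes its equation (R = -P + 2·Q + 5).
V = R + Q - 5  [with R=9, Q=-1]  = 3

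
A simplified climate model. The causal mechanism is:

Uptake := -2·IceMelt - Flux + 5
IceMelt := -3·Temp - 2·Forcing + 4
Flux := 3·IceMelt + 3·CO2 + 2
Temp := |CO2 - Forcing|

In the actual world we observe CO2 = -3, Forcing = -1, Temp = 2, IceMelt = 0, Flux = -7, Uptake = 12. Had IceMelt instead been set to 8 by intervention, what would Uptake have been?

-28

Under do(IceMelt=8), the mechanism IceMelt := -3·Temp - 2·Forcing + 4 is discarded; IceMelt is fixed at 8.
Flux = 3·IceMelt + 3·CO2 + 2  [with IceMelt=8, CO2=-3]  = 17
Uptake = -2·IceMelt - Flux + 5  [with IceMelt=8, Flux=17]  = -28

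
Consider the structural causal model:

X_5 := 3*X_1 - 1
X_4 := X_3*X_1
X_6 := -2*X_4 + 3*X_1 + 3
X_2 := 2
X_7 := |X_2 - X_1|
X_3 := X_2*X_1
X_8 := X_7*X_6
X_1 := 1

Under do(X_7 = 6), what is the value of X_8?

12

do(X_7=6) replaces the equation X_7 := |X_2 - X_1| with the constant X_7 = 6.
X_3 = X_2*X_1  [with X_2=2, X_1=1]  = 2
X_4 = X_3*X_1  [with X_3=2, X_1=1]  = 2
X_6 = -2*X_4 + 3*X_1 + 3  [with X_4=2, X_1=1]  = 2
X_8 = X_7*X_6  [with X_7=6, X_6=2]  = 12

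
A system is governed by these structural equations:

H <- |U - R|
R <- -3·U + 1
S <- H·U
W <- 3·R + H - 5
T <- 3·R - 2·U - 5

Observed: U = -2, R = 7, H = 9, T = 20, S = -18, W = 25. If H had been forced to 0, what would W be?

16

The intervention breaks the incoming arrows to H: H <- |U - R| no longer applies, and H = 0.
R = -3·U + 1  [with U=-2]  = 7
W = 3·R + H - 5  [with R=7, H=0]  = 16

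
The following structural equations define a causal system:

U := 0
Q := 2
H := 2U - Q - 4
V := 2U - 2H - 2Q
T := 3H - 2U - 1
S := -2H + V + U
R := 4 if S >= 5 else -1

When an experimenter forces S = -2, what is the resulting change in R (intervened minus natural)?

Intervening sets S = -2 and removes its equation (S := -2H + V + U).
R = 4 if S >= 5 else -1  [with S=-2]  = -1
Without intervention: H = 2U - Q - 4  [with U=0, Q=2]  = -6; V = 2U - 2H - 2Q  [with U=0, H=-6, Q=2]  = 8; S = -2H + V + U  [with H=-6, V=8, U=0]  = 20; R = 4 if S >= 5 else -1  [with S=20]  = 4.
Change = -1 − 4 = -5.

-5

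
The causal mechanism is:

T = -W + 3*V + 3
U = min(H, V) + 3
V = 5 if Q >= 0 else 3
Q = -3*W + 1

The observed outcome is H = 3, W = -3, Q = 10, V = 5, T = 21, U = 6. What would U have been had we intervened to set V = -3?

Under do(V=-3), the mechanism V = 5 if Q >= 0 else 3 is discarded; V is fixed at -3.
U = min(H, V) + 3  [with H=3, V=-3]  = 0

0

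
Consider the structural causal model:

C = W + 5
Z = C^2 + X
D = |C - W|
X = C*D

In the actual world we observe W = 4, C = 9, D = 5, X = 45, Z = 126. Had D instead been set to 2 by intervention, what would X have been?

The intervention breaks the incoming arrows to D: D = |C - W| no longer applies, and D = 2.
C = W + 5  [with W=4]  = 9
X = C*D  [with C=9, D=2]  = 18

18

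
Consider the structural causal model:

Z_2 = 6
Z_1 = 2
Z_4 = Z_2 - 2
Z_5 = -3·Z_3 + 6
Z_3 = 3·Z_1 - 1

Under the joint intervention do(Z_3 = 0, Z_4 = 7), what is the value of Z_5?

6

Setting Z_3 = 0, Z_4 = 7 by intervention discards those variables' equations.
Z_5 = -3·Z_3 + 6  [with Z_3=0]  = 6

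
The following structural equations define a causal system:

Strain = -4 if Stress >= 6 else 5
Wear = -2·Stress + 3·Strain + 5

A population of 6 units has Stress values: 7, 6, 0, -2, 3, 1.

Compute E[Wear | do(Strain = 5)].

The intervention sets Strain=5 in all 6 units regardless of Stress. Recomputing Wear per unit gives 6, 8, 20, 24, 14, 18; average 15.

15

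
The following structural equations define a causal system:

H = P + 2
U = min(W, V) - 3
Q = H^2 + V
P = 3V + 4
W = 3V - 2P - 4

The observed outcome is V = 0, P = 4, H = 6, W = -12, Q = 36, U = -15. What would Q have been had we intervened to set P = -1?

do(P=-1) replaces the equation P = 3V + 4 with the constant P = -1.
H = P + 2  [with P=-1]  = 1
Q = H^2 + V  [with H=1, V=0]  = 1

1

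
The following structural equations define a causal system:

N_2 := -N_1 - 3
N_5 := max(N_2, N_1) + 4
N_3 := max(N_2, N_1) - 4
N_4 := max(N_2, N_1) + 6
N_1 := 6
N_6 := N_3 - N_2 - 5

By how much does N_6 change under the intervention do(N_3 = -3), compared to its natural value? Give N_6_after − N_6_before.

The intervention breaks the incoming arrows to N_3: N_3 := max(N_2, N_1) - 4 no longer applies, and N_3 = -3.
N_2 = -N_1 - 3  [with N_1=6]  = -9
N_6 = N_3 - N_2 - 5  [with N_3=-3, N_2=-9]  = 1
Without intervention: N_2 = -N_1 - 3  [with N_1=6]  = -9; N_3 = max(N_2, N_1) - 4  [with N_2=-9, N_1=6]  = 2; N_6 = N_3 - N_2 - 5  [with N_3=2, N_2=-9]  = 6.
Change = 1 − 6 = -5.

-5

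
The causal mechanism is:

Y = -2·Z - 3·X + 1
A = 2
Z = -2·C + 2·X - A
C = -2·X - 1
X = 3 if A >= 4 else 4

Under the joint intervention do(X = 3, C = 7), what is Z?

Setting X = 3, C = 7 by intervention discards those variables' equations.
Z = -2·C + 2·X - A  [with C=7, X=3, A=2]  = -10

-10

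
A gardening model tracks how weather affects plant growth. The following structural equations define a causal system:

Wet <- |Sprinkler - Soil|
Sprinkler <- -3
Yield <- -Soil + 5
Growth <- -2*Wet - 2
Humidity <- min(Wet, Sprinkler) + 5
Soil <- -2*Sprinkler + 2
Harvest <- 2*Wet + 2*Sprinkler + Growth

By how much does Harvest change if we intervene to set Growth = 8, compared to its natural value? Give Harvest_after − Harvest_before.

The intervention breaks the incoming arrows to Growth: Growth <- -2*Wet - 2 no longer applies, and Growth = 8.
Soil = -2*Sprinkler + 2  [with Sprinkler=-3]  = 8
Wet = |Sprinkler - Soil|  [with Sprinkler=-3, Soil=8]  = 11
Harvest = 2*Wet + 2*Sprinkler + Growth  [with Wet=11, Sprinkler=-3, Growth=8]  = 24
Without intervention: Soil = -2*Sprinkler + 2  [with Sprinkler=-3]  = 8; Wet = |Sprinkler - Soil|  [with Sprinkler=-3, Soil=8]  = 11; Growth = -2*Wet - 2  [with Wet=11]  = -24; Harvest = 2*Wet + 2*Sprinkler + Growth  [with Wet=11, Sprinkler=-3, Growth=-24]  = -8.
Change = 24 − (-8) = 32.

32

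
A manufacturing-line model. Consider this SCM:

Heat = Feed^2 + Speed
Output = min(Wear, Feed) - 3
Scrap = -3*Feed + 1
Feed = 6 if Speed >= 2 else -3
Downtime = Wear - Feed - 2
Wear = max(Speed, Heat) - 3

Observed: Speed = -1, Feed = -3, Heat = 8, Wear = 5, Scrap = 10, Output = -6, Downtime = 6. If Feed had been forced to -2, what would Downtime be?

0

Under do(Feed=-2), the mechanism Feed = 6 if Speed >= 2 else -3 is discarded; Feed is fixed at -2.
Heat = Feed^2 + Speed  [with Feed=-2, Speed=-1]  = 3
Wear = max(Speed, Heat) - 3  [with Speed=-1, Heat=3]  = 0
Downtime = Wear - Feed - 2  [with Wear=0, Feed=-2]  = 0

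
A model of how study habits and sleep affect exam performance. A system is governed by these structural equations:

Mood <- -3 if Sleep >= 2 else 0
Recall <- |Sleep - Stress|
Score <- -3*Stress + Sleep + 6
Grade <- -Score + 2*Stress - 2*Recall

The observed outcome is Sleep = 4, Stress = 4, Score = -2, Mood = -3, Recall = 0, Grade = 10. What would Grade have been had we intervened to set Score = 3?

The intervention breaks the incoming arrows to Score: Score <- -3*Stress + Sleep + 6 no longer applies, and Score = 3.
Recall = |Sleep - Stress|  [with Sleep=4, Stress=4]  = 0
Grade = -Score + 2*Stress - 2*Recall  [with Score=3, Stress=4, Recall=0]  = 5

5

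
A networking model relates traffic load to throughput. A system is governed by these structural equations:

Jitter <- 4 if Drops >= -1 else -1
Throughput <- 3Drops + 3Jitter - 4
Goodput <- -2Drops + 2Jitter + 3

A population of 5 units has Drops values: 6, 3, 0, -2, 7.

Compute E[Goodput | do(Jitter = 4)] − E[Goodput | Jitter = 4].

2.4

The intervention sets Jitter=4 in all 5 units regardless of Drops. Recomputing Goodput per unit gives -1, 5, 11, 15, -3; average 5.4.
Conditioning on Jitter=4 selects the 4 unit(s) with Drops ∈ {6, 3, 0, 7}. Their Goodput values: -1, 5, 11, -3. Mean = 3.
Difference = 5.4 − 3 = 2.4.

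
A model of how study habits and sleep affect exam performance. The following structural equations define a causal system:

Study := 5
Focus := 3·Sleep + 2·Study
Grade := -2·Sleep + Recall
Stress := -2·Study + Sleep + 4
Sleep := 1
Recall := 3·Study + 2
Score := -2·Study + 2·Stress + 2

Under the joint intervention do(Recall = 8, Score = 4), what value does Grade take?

Setting Recall = 8, Score = 4 by intervention discards those variables' equations.
Grade = -2·Sleep + Recall  [with Sleep=1, Recall=8]  = 6

6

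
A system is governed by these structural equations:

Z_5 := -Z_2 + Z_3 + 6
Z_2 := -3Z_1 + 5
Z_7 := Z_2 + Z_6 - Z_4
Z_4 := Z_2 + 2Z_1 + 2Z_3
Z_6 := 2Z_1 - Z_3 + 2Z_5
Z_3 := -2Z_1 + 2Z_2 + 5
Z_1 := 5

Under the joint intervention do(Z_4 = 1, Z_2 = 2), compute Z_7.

Under do(Z_4 = 1, Z_2 = 2), each intervened variable's structural equation is replaced by its fixed value.
Z_3 = -2Z_1 + 2Z_2 + 5  [with Z_1=5, Z_2=2]  = -1
Z_5 = -Z_2 + Z_3 + 6  [with Z_2=2, Z_3=-1]  = 3
Z_6 = 2Z_1 - Z_3 + 2Z_5  [with Z_1=5, Z_3=-1, Z_5=3]  = 17
Z_7 = Z_2 + Z_6 - Z_4  [with Z_2=2, Z_6=17, Z_4=1]  = 18

18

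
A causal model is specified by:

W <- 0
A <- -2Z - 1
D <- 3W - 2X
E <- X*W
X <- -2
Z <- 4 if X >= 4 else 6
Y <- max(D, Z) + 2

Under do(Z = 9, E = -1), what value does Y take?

Setting Z = 9, E = -1 by intervention discards those variables' equations.
D = 3W - 2X  [with W=0, X=-2]  = 4
Y = max(D, Z) + 2  [with D=4, Z=9]  = 11

11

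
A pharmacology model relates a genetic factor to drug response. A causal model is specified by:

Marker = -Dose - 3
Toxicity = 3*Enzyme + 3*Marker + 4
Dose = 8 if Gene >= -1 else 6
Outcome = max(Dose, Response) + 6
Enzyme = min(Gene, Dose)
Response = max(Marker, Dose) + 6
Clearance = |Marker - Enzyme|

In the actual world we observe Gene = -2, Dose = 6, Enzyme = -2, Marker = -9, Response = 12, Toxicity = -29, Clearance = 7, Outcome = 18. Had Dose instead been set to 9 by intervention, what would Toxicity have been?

Under do(Dose=9), the mechanism Dose = 8 if Gene >= -1 else 6 is discarded; Dose is fixed at 9.
Enzyme = min(Gene, Dose)  [with Gene=-2, Dose=9]  = -2
Marker = -Dose - 3  [with Dose=9]  = -12
Toxicity = 3*Enzyme + 3*Marker + 4  [with Enzyme=-2, Marker=-12]  = -38

-38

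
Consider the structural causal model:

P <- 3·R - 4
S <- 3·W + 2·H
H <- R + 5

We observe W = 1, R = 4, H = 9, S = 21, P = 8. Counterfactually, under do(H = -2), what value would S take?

The intervention breaks the incoming arrows to H: H <- R + 5 no longer applies, and H = -2.
S = 3·W + 2·H  [with W=1, H=-2]  = -1

-1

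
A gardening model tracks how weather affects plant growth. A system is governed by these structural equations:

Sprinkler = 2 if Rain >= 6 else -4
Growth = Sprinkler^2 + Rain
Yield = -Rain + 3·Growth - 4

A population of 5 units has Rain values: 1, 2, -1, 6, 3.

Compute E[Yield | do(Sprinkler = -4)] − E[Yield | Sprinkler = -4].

Under do(Sprinkler=-4), Sprinkler's equation is replaced by Sprinkler=-4 for every unit. Per-unit Yield: 46, 48, 42, 56, 50. Mean = 48.4.
Observing Sprinkler=-4 restricts to units where Sprinkler's equation naturally yields -4: Rain ∈ {1, 2, -1, 3}. In that subpopulation Yield = 46, 48, 42, 50, mean 46.5.
Difference = 48.4 − 46.5 = 1.9.

1.9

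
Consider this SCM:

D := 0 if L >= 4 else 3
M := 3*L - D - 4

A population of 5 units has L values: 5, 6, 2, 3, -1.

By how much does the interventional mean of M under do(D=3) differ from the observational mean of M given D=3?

The intervention sets D=3 in all 5 units regardless of L. Recomputing M per unit gives 8, 11, -1, 2, -10; average 2.
Observing D=3 restricts to units where D's equation naturally yields 3: L ∈ {2, 3, -1}. In that subpopulation M = -1, 2, -10, mean -3.
Difference = 2 − (-3) = 5.

5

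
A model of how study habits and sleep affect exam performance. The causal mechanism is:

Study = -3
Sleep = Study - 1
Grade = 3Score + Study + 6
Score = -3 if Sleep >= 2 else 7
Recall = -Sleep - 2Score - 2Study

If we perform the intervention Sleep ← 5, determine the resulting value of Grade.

-6

do(Sleep=5) replaces the equation Sleep = Study - 1 with the constant Sleep = 5.
Score = -3 if Sleep >= 2 else 7  [with Sleep=5]  = -3
Grade = 3Score + Study + 6  [with Score=-3, Study=-3]  = -6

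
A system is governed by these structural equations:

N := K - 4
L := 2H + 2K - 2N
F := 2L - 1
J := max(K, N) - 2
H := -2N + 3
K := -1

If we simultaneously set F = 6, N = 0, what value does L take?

4

The joint intervention fixes F = 6, N = 0, removing each variable's own equation.
H = -2N + 3  [with N=0]  = 3
L = 2H + 2K - 2N  [with H=3, K=-1, N=0]  = 4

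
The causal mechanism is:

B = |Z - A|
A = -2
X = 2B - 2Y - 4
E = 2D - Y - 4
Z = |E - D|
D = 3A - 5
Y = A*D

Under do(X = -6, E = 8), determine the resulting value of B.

21

Setting X = -6, E = 8 by intervention discards those variables' equations.
D = 3A - 5  [with A=-2]  = -11
Z = |E - D|  [with E=8, D=-11]  = 19
B = |Z - A|  [with Z=19, A=-2]  = 21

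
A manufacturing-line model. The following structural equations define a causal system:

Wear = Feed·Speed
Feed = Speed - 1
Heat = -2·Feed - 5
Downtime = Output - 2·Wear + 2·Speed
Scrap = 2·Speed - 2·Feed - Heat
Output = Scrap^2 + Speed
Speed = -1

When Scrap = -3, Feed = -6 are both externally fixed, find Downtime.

-6

Setting Scrap = -3, Feed = -6 by intervention discards those variables' equations.
Wear = Feed·Speed  [with Feed=-6, Speed=-1]  = 6
Output = Scrap^2 + Speed  [with Scrap=-3, Speed=-1]  = 8
Downtime = Output - 2·Wear + 2·Speed  [with Output=8, Wear=6, Speed=-1]  = -6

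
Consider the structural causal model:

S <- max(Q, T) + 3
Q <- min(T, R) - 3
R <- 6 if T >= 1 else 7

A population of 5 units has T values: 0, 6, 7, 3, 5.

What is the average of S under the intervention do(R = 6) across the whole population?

do(R=6) breaks R's dependence on T. With R=6 fixed, S across the units is 3, 9, 10, 6, 8, mean 7.2.

7.2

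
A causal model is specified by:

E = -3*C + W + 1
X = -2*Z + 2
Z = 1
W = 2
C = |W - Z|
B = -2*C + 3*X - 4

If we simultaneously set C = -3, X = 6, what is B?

20

The joint intervention fixes C = -3, X = 6, removing each variable's own equation.
B = -2*C + 3*X - 4  [with C=-3, X=6]  = 20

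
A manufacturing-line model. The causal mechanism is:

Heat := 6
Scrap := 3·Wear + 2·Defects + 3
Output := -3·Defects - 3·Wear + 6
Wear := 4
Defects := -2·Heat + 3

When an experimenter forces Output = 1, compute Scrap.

-3

The intervention breaks the incoming arrows to Output: Output := -3·Defects - 3·Wear + 6 no longer applies, and Output = 1.
Since Scrap is not a descendant of the intervened variable, it is unaffected.
Defects = -2·Heat + 3  [with Heat=6]  = -9
Scrap = 3·Wear + 2·Defects + 3  [with Wear=4, Defects=-9]  = -3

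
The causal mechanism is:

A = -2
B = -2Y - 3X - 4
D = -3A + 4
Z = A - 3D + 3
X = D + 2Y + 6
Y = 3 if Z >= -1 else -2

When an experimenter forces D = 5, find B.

Under do(D=5), the mechanism D = -3A + 4 is discarded; D is fixed at 5.
Z = A - 3D + 3  [with A=-2, D=5]  = -14
Y = 3 if Z >= -1 else -2  [with Z=-14]  = -2
X = D + 2Y + 6  [with D=5, Y=-2]  = 7
B = -2Y - 3X - 4  [with Y=-2, X=7]  = -21

-21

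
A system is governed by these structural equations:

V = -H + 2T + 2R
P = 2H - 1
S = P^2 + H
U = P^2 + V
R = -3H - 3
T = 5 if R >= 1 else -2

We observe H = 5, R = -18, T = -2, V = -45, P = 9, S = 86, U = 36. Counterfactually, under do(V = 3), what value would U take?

84

The intervention breaks the incoming arrows to V: V = -H + 2T + 2R no longer applies, and V = 3.
P = 2H - 1  [with H=5]  = 9
U = P^2 + V  [with P=9, V=3]  = 84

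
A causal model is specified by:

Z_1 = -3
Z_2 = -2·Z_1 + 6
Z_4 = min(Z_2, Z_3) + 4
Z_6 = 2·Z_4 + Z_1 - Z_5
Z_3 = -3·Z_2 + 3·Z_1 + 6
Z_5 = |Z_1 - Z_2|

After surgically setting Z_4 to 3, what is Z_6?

Under do(Z_4=3), the mechanism Z_4 = min(Z_2, Z_3) + 4 is discarded; Z_4 is fixed at 3.
Z_2 = -2·Z_1 + 6  [with Z_1=-3]  = 12
Z_5 = |Z_1 - Z_2|  [with Z_1=-3, Z_2=12]  = 15
Z_6 = 2·Z_4 + Z_1 - Z_5  [with Z_4=3, Z_1=-3, Z_5=15]  = -12

-12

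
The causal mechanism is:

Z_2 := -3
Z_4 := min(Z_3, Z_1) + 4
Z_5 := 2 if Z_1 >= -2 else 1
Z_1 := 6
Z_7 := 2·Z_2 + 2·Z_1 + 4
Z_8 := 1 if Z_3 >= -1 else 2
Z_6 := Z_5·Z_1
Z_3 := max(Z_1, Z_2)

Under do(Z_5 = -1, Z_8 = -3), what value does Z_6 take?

-6

The joint intervention fixes Z_5 = -1, Z_8 = -3, removing each variable's own equation.
Z_6 = Z_5·Z_1  [with Z_5=-1, Z_1=6]  = -6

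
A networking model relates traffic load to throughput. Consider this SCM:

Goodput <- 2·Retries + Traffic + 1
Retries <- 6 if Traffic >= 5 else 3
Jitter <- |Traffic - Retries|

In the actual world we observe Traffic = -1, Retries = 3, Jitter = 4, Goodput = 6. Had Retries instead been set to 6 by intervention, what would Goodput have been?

Under do(Retries=6), the mechanism Retries <- 6 if Traffic >= 5 else 3 is discarded; Retries is fixed at 6.
Goodput = 2·Retries + Traffic + 1  [with Retries=6, Traffic=-1]  = 12

12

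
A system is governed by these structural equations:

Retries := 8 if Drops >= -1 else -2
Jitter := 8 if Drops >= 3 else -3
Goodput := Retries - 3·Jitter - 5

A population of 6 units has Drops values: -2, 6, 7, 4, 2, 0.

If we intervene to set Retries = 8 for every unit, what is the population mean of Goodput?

Under do(Retries=8), Retries's equation is replaced by Retries=8 for every unit. Per-unit Goodput: 12, -21, -21, -21, 12, 12. Mean = -4.5.

-4.5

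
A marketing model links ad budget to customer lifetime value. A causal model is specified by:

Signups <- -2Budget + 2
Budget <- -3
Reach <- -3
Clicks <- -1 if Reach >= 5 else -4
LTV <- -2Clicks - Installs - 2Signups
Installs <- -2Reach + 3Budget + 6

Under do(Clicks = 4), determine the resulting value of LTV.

-27

The intervention breaks the incoming arrows to Clicks: Clicks <- -1 if Reach >= 5 else -4 no longer applies, and Clicks = 4.
Installs = -2Reach + 3Budget + 6  [with Reach=-3, Budget=-3]  = 3
Signups = -2Budget + 2  [with Budget=-3]  = 8
LTV = -2Clicks - Installs - 2Signups  [with Clicks=4, Installs=3, Signups=8]  = -27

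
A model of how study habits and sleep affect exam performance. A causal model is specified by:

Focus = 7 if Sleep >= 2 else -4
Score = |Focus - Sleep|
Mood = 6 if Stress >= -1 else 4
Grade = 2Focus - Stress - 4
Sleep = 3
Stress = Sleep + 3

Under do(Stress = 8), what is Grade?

Under do(Stress=8), the mechanism Stress = Sleep + 3 is discarded; Stress is fixed at 8.
Focus = 7 if Sleep >= 2 else -4  [with Sleep=3]  = 7
Grade = 2Focus - Stress - 4  [with Focus=7, Stress=8]  = 2

2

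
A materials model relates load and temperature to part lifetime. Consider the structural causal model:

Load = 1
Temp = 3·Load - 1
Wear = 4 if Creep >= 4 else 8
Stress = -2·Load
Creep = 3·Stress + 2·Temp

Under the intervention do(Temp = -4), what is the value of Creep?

The intervention breaks the incoming arrows to Temp: Temp = 3·Load - 1 no longer applies, and Temp = -4.
Stress = -2·Load  [with Load=1]  = -2
Creep = 3·Stress + 2·Temp  [with Stress=-2, Temp=-4]  = -14

-14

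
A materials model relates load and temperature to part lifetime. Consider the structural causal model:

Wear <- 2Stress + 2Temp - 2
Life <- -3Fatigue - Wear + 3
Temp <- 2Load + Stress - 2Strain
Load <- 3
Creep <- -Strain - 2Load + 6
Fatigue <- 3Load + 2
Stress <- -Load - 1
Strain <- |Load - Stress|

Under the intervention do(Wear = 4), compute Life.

Intervening sets Wear = 4 and removes its equation (Wear <- 2Stress + 2Temp - 2).
Fatigue = 3Load + 2  [with Load=3]  = 11
Life = -3Fatigue - Wear + 3  [with Fatigue=11, Wear=4]  = -34

-34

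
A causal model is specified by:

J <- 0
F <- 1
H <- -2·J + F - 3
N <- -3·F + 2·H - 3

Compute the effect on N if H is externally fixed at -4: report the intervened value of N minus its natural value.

-4

The intervention breaks the incoming arrows to H: H <- -2·J + F - 3 no longer applies, and H = -4.
N = -3·F + 2·H - 3  [with F=1, H=-4]  = -14
Without intervention: H = -2·J + F - 3  [with J=0, F=1]  = -2; N = -3·F + 2·H - 3  [with F=1, H=-2]  = -10.
Change = -14 − (-10) = -4.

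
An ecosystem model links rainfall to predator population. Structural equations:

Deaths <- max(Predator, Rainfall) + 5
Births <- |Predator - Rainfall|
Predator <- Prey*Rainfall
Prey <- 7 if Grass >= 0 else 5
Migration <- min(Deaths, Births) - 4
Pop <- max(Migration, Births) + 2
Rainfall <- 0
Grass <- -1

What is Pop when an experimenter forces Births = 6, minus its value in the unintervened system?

6

do(Births=6) replaces the equation Births <- |Predator - Rainfall| with the constant Births = 6.
Prey = 7 if Grass >= 0 else 5  [with Grass=-1]  = 5
Predator = Prey*Rainfall  [with Prey=5, Rainfall=0]  = 0
Deaths = max(Predator, Rainfall) + 5  [with Predator=0, Rainfall=0]  = 5
Migration = min(Deaths, Births) - 4  [with Deaths=5, Births=6]  = 1
Pop = max(Migration, Births) + 2  [with Migration=1, Births=6]  = 8
Without intervention: Prey = 7 if Grass >= 0 else 5  [with Grass=-1]  = 5; Predator = Prey*Rainfall  [with Prey=5, Rainfall=0]  = 0; Births = |Predator - Rainfall|  [with Predator=0, Rainfall=0]  = 0; Deaths = max(Predator, Rainfall) + 5  [with Predator=0, Rainfall=0]  = 5; Migration = min(Deaths, Births) - 4  [with Deaths=5, Births=0]  = -4; Pop = max(Migration, Births) + 2  [with Migration=-4, Births=0]  = 2.
Change = 8 − 2 = 6.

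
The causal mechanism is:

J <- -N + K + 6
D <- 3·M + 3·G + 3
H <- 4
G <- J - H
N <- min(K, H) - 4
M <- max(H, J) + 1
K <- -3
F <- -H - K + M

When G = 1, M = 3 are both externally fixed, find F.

2

Setting G = 1, M = 3 by intervention discards those variables' equations.
F = -H - K + M  [with H=4, K=-3, M=3]  = 2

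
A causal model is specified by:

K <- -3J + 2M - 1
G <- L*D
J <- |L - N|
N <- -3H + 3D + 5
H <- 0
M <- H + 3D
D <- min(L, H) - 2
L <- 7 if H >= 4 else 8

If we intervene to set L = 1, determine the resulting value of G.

-2

do(L=1) replaces the equation L <- 7 if H >= 4 else 8 with the constant L = 1.
D = min(L, H) - 2  [with L=1, H=0]  = -2
G = L*D  [with L=1, D=-2]  = -2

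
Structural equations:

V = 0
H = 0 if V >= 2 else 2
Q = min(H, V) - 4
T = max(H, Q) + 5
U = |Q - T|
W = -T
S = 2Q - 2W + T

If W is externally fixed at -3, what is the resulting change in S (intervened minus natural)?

Intervening sets W = -3 and removes its equation (W = -T).
H = 0 if V >= 2 else 2  [with V=0]  = 2
Q = min(H, V) - 4  [with H=2, V=0]  = -4
T = max(H, Q) + 5  [with H=2, Q=-4]  = 7
S = 2Q - 2W + T  [with Q=-4, W=-3, T=7]  = 5
Without intervention: H = 0 if V >= 2 else 2  [with V=0]  = 2; Q = min(H, V) - 4  [with H=2, V=0]  = -4; T = max(H, Q) + 5  [with H=2, Q=-4]  = 7; W = -T  [with T=7]  = -7; S = 2Q - 2W + T  [with Q=-4, W=-7, T=7]  = 13.
Change = 5 − 13 = -8.

-8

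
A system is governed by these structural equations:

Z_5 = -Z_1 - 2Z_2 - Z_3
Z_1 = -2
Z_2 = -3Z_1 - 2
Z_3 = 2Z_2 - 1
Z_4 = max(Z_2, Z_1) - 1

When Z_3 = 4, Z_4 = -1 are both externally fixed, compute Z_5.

Setting Z_3 = 4, Z_4 = -1 by intervention discards those variables' equations.
Z_2 = -3Z_1 - 2  [with Z_1=-2]  = 4
Z_5 = -Z_1 - 2Z_2 - Z_3  [with Z_1=-2, Z_2=4, Z_3=4]  = -10

-10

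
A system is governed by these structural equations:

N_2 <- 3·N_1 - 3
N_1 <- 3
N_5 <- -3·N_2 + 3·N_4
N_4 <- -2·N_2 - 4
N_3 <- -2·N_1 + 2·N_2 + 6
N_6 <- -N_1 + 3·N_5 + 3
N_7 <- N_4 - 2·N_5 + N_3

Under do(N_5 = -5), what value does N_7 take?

Under do(N_5=-5), the mechanism N_5 <- -3·N_2 + 3·N_4 is discarded; N_5 is fixed at -5.
N_2 = 3·N_1 - 3  [with N_1=3]  = 6
N_3 = -2·N_1 + 2·N_2 + 6  [with N_1=3, N_2=6]  = 12
N_4 = -2·N_2 - 4  [with N_2=6]  = -16
N_7 = N_4 - 2·N_5 + N_3  [with N_4=-16, N_5=-5, N_3=12]  = 6

6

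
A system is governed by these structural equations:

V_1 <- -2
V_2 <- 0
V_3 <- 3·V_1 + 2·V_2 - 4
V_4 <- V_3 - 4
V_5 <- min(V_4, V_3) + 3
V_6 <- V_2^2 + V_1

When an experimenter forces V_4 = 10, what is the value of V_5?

Intervening sets V_4 = 10 and removes its equation (V_4 <- V_3 - 4).
V_3 = 3·V_1 + 2·V_2 - 4  [with V_1=-2, V_2=0]  = -10
V_5 = min(V_4, V_3) + 3  [with V_4=10, V_3=-10]  = -7

-7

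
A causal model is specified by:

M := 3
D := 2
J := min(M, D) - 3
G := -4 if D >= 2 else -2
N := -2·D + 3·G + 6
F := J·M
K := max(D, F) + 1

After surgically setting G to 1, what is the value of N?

Intervening sets G = 1 and removes its equation (G := -4 if D >= 2 else -2).
N = -2·D + 3·G + 6  [with D=2, G=1]  = 5

5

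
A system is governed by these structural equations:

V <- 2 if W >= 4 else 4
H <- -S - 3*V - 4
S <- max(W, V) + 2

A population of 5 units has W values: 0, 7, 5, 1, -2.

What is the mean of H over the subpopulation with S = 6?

-22

Observing S=6 restricts to units where S's equation naturally yields 6: W ∈ {0, 1, -2}. In that subpopulation H = -22, -22, -22, mean -22.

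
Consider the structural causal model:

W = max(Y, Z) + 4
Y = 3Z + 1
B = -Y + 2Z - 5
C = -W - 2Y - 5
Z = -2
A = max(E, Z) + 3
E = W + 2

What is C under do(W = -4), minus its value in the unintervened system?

6

The intervention breaks the incoming arrows to W: W = max(Y, Z) + 4 no longer applies, and W = -4.
Y = 3Z + 1  [with Z=-2]  = -5
C = -W - 2Y - 5  [with W=-4, Y=-5]  = 9
Without intervention: Y = 3Z + 1  [with Z=-2]  = -5; W = max(Y, Z) + 4  [with Y=-5, Z=-2]  = 2; C = -W - 2Y - 5  [with W=2, Y=-5]  = 3.
Change = 9 − 3 = 6.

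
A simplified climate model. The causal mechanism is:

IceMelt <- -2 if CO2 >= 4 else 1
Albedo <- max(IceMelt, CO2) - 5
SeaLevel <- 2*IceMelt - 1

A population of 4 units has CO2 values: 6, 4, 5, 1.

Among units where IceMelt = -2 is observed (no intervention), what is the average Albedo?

0

Conditioning on IceMelt=-2 selects the 3 unit(s) with CO2 ∈ {6, 4, 5}. Their Albedo values: 1, -1, 0. Mean = 0.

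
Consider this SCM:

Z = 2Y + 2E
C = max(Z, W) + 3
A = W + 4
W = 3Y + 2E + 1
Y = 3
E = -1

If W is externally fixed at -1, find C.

Intervening sets W = -1 and removes its equation (W = 3Y + 2E + 1).
Z = 2Y + 2E  [with Y=3, E=-1]  = 4
C = max(Z, W) + 3  [with Z=4, W=-1]  = 7

7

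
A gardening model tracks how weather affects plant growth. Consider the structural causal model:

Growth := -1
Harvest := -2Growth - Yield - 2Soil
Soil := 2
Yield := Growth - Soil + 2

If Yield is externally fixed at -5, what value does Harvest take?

The intervention breaks the incoming arrows to Yield: Yield := Growth - Soil + 2 no longer applies, and Yield = -5.
Harvest = -2Growth - Yield - 2Soil  [with Growth=-1, Yield=-5, Soil=2]  = 3

3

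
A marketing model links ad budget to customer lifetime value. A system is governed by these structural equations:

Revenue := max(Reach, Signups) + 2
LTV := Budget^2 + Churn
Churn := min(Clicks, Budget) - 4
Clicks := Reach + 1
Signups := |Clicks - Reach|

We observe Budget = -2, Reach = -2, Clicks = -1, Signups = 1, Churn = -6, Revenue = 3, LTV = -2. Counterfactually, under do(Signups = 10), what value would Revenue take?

12

Under do(Signups=10), the mechanism Signups := |Clicks - Reach| is discarded; Signups is fixed at 10.
Revenue = max(Reach, Signups) + 2  [with Reach=-2, Signups=10]  = 12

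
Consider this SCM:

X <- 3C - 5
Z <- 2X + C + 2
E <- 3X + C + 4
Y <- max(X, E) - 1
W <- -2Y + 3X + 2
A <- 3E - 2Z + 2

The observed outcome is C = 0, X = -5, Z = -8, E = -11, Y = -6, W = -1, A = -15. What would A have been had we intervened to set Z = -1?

The intervention breaks the incoming arrows to Z: Z <- 2X + C + 2 no longer applies, and Z = -1.
X = 3C - 5  [with C=0]  = -5
E = 3X + C + 4  [with X=-5, C=0]  = -11
A = 3E - 2Z + 2  [with E=-11, Z=-1]  = -29

-29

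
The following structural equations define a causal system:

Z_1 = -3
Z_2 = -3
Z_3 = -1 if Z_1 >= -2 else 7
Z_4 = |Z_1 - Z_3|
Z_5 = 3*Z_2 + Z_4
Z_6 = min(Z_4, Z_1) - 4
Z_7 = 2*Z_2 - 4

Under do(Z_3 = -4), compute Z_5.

-8

do(Z_3=-4) replaces the equation Z_3 = -1 if Z_1 >= -2 else 7 with the constant Z_3 = -4.
Z_4 = |Z_1 - Z_3|  [with Z_1=-3, Z_3=-4]  = 1
Z_5 = 3*Z_2 + Z_4  [with Z_2=-3, Z_4=1]  = -8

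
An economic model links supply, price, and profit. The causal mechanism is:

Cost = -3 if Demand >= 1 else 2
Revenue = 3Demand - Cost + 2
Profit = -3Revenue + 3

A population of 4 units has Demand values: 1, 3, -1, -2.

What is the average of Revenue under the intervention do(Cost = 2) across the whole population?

0.75

Under do(Cost=2), Cost's equation is replaced by Cost=2 for every unit. Per-unit Revenue: 3, 9, -3, -6. Mean = 0.75.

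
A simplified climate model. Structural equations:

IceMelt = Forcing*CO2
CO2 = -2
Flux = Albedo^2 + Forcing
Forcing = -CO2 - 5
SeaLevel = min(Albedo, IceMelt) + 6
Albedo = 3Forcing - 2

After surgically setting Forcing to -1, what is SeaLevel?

1

do(Forcing=-1) replaces the equation Forcing = -CO2 - 5 with the constant Forcing = -1.
IceMelt = Forcing*CO2  [with Forcing=-1, CO2=-2]  = 2
Albedo = 3Forcing - 2  [with Forcing=-1]  = -5
SeaLevel = min(Albedo, IceMelt) + 6  [with Albedo=-5, IceMelt=2]  = 1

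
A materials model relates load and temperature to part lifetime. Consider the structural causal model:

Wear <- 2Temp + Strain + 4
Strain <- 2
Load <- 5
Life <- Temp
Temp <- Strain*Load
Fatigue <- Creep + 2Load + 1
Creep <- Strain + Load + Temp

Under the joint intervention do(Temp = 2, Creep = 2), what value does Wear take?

Setting Temp = 2, Creep = 2 by intervention discards those variables' equations.
Wear = 2Temp + Strain + 4  [with Temp=2, Strain=2]  = 10

10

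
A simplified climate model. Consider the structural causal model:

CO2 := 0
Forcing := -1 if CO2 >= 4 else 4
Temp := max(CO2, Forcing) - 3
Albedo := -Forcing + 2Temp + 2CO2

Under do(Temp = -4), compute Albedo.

The intervention breaks the incoming arrows to Temp: Temp := max(CO2, Forcing) - 3 no longer applies, and Temp = -4.
Forcing = -1 if CO2 >= 4 else 4  [with CO2=0]  = 4
Albedo = -Forcing + 2Temp + 2CO2  [with Forcing=4, Temp=-4, CO2=0]  = -12

-12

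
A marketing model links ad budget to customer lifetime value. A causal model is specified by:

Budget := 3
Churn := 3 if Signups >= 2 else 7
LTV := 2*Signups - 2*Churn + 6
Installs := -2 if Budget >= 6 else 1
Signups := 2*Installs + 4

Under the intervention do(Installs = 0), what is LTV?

do(Installs=0) replaces the equation Installs := -2 if Budget >= 6 else 1 with the constant Installs = 0.
Signups = 2*Installs + 4  [with Installs=0]  = 4
Churn = 3 if Signups >= 2 else 7  [with Signups=4]  = 3
LTV = 2*Signups - 2*Churn + 6  [with Signups=4, Churn=3]  = 8

8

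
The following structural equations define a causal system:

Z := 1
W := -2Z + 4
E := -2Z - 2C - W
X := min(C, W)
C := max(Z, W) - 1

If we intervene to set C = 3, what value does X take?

do(C=3) replaces the equation C := max(Z, W) - 1 with the constant C = 3.
W = -2Z + 4  [with Z=1]  = 2
X = min(C, W)  [with C=3, W=2]  = 2

2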